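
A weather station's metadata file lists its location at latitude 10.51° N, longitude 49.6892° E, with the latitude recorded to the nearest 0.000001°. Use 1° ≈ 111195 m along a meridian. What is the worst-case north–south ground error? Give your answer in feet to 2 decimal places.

0.18 feet

Rounding to 6 decimal places leaves the latitude within ±5e-07° of the true value.
Along the meridian that is 5e-07° × 111195 m/° = 0.0555975 m.
In feet: 0.0555975 m ÷ 0.3048 ≈ 0.18241 ft.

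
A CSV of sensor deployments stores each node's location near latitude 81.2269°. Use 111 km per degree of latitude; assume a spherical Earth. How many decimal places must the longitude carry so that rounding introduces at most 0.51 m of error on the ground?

5 decimal places

At 81.2269° one degree of longitude covers 111000 × cos 81.2269° ≈ 111000 × 0.1525 ≈ 16929.9 m.
With N decimal places the half-ulp bound is 0.5·10⁻ᴺ°, or 0.5·10⁻ᴺ × 16929.9 m on the ground.
Need 0.5 × 16929.9 × 10⁻ᴺ ≤ 0.51 → 10⁻ᴺ ≤ 6.025e-05, so N ≥ 4.22.
At 4 places the error can reach 0.846 m, but 5 places keeps it to 0.0846 m.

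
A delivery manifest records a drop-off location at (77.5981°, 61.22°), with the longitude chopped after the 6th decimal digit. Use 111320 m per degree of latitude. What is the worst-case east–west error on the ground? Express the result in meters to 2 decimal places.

0.02 meters

Truncating at 6 decimal places can drop up to a full unit in the last place, so the longitude may be off by as much as 1e-06°.
At latitude 77.5981° a degree of longitude spans 111320 m × cos 77.5981° = 111320 × 0.2148 ≈ 23907.9 m.
Maximum E–W displacement: 1e-06 × 23907.9 = 0.0239079 m.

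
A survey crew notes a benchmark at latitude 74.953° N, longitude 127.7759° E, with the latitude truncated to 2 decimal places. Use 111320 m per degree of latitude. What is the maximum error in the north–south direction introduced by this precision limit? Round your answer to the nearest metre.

Truncating at 2 decimal places can drop up to a full unit in the last place, so the latitude may be off by as much as 0.01°.
So the N–S error is at most 0.01 × 111320 = 1113.2 m.

1113 metres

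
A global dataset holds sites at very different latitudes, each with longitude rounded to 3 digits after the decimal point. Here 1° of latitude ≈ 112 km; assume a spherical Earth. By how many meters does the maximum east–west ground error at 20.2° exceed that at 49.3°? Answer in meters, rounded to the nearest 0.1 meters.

Rounding to 3 decimal places leaves the longitude within ±0.0005° of the true value.
At 20.2°: 0.0005° × 112000 × cos 20.2° = 0.0005 × 112000 × 0.9385 ≈ 52.556 m.
At 49.3°: 0.0005° × 112000 × cos 49.3° = 0.0005 × 112000 × 0.6521 ≈ 36.518 m.
So the lower-latitude error exceeds the higher by 52.556 − 36.518 = 16.038 m.

16.0 meters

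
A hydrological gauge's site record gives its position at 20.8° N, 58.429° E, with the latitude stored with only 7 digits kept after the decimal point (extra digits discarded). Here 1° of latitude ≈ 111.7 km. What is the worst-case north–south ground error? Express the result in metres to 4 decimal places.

0.0112 metres

Truncating at 7 decimal places can drop up to a full unit in the last place, so the latitude may be off by as much as 1e-07°.
North–south distance: 1e-07° × 111700 m/° = 0.01117 m.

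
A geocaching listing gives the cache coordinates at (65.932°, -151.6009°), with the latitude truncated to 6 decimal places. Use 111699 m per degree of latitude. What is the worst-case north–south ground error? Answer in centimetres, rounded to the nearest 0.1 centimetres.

Truncating at 6 decimal places can drop up to a full unit in the last place, so the latitude may be off by as much as 1e-06°.
Along the meridian that is 1e-06° × 111699 m/° = 0.111699 m.
That is 0.111699 m = 11.17 cm.

11.2 centimetres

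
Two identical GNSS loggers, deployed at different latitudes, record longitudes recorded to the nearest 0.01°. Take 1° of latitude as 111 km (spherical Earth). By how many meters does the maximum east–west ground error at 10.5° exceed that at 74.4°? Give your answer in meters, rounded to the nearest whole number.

Rounding to 2 decimal places leaves the longitude within ±0.005° of the true value.
At 10.5°: 0.005° × 111000 × cos 10.5° = 0.005 × 111000 × 0.9833 ≈ 545.71 m.
At 74.4°: 0.005° × 111000 × cos 74.4° = 0.005 × 111000 × 0.2689 ≈ 149.25 m.
Difference: 545.71 − 149.25 = 396.46 m.

396 meters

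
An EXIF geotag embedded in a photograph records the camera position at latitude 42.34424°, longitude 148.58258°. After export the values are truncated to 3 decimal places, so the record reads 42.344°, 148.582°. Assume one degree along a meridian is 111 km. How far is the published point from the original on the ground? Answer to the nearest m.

55 m

The latitude changed by +0.00024° and the longitude by +0.00058°.
North–south shift: 0.00024 × 111000 = 26.64 m.
East–west at this latitude: 0.00058° × 111000 × cos 42.344° ≈ 0.00058 × 82041.7 = 47.5842 m.
Hypotenuse of the two orthogonal shifts: √(26.64² + 47.5842²) = 54.5339 m.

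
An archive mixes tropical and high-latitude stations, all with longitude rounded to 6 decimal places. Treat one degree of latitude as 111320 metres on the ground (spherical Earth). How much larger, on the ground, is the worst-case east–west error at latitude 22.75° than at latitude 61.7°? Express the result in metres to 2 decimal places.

Rounding to 6 decimal places leaves the longitude within ±5e-07° of the true value.
Error at 22.75° = 5e-07° × 111320 × cos 22.75° ≈ 0.05566 × 0.9222 = 0.05133 m.
Error at 61.7° = 5e-07° × 111320 × cos 61.7° ≈ 0.05566 × 0.4741 = 0.026388 m.
So the lower-latitude error exceeds the higher by 0.05133 − 0.026388 = 0.024942 m.

0.02 metres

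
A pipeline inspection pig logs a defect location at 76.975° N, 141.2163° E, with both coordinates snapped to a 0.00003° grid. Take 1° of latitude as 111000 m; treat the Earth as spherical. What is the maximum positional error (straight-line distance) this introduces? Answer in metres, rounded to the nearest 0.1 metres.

With a 0.00003° grid the true value lies within half a step, ±0.00003°/2 = ±1.5e-05°, of the stored one.
Latitude error → 1.5e-05 × 111000 = 1.665 m along the meridian.
Longitude error → 1.5e-05 × 111000 × cos 76.975° = 1.5e-05 × 111000 × 0.2254 ≈ 0.375251 m.
Combining orthogonally: (1.665² + 0.375251²)^½ ≈ 1.70676 m.

1.7 metres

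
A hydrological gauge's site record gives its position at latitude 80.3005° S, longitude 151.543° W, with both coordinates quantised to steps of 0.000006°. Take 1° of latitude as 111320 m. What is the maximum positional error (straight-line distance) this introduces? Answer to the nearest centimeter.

With a 0.000006° grid the true value lies within half a step, ±0.000006°/2 = ±3e-06°, of the stored one.
North–south component: 3e-06° × 111320 = 0.33396 m.
E–W at 80.3005°: 3e-06° × 111320 × cos 80.3005° = 3e-06 × 111320 × 0.1685 ≈ 0.0562658 m.
Combining orthogonally: (0.33396² + 0.0562658²)^½ ≈ 0.338667 m.
That is 0.338667 m = 33.867 cm.

34 centimeters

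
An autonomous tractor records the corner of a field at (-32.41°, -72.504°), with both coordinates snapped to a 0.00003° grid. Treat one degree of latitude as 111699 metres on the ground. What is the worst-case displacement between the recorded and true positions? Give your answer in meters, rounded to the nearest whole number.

2 meters

With a 0.00003° grid the true value lies within half a step, ±0.00003°/2 = ±1.5e-05°, of the stored one.
North–south component: 1.5e-05° × 111699 = 1.67549 m.
E–W at 32.41°: 1.5e-05° × 111699 × cos 32.41° = 1.5e-05 × 111699 × 0.8442 ≈ 1.4145 m.
Worst case both components are at the extreme and orthogonal: √(1.67549² + 1.4145²) ≈ 2.19273 m.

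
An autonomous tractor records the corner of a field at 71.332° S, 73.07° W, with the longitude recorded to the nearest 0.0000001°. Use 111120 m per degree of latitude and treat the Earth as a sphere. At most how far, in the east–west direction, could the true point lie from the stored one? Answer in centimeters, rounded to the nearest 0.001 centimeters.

0.178 centimeters

Rounding to 7 decimal places leaves the longitude within ±5e-08° of the true value.
At latitude 71.332° a degree of longitude spans 111120 m × cos 71.332° = 111120 × 0.3201 ≈ 35567.7 m.
Maximum E–W displacement: 5e-08 × 35567.7 = 0.00177839 m.
That is 0.00177839 m = 0.17784 cm.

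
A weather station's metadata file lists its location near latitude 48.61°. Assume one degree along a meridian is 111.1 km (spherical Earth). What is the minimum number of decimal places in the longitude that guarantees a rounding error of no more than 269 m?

3 decimal places

At 48.61° one degree of longitude covers 111100 × cos 48.61° ≈ 111100 × 0.6612 ≈ 73457.2 m.
Rounding to N decimal places gives at most 0.5 × 10⁻ᴺ degrees of error, i.e. 0.5 × 10⁻ᴺ × 73457.2 m.
Need 0.5 × 73457.2 × 10⁻ᴺ ≤ 269 → 10⁻ᴺ ≤ 7.324e-03, so N ≥ 2.14.
So 3 decimal places suffice (36.7 m); 2 would allow up to 367 m.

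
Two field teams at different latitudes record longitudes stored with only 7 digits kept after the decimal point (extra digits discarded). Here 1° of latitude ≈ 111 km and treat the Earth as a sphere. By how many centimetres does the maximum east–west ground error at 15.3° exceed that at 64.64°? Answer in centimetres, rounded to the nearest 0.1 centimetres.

Truncating at 7 decimal places can drop up to a full unit in the last place, so the longitude may be off by as much as 1e-07°.
At 15.3°: 1e-07° × 111000 × cos 15.3° = 1e-07 × 111000 × 0.9646 ≈ 0.010707 m.
At 64.64°: 1e-07° × 111000 × cos 64.64° = 1e-07 × 111000 × 0.4283 ≈ 0.0047542 m.
So the lower-latitude error exceeds the higher by 0.010707 − 0.0047542 = 0.0059524 m.
That is 0.00595241 m = 0.59524 cm.

0.6 centimetres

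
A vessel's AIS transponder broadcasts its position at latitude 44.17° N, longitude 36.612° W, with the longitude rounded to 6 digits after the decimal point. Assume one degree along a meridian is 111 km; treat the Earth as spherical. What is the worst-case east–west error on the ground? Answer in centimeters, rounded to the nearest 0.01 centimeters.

3.98 centimeters

Rounding to 6 decimal places leaves the longitude within ±5e-07° of the true value.
One degree of longitude at 44.17° is 111000 × cos 44.17° ≈ 111000 × 0.7173 = 79617.6 m.
So at most 5e-07° × 79617.6 ≈ 0.0398088 m east–west.
That is 0.0398088 m = 3.9809 cm.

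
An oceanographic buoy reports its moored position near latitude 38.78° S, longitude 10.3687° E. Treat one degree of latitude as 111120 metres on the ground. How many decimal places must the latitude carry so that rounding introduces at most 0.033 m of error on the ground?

7 decimal places

One degree of latitude covers 111120 m.
Rounding to N decimal places gives at most 0.5 × 10⁻ᴺ degrees of error, i.e. 0.5 × 10⁻ᴺ × 111120 m.
Need 0.5 × 111120 × 10⁻ᴺ ≤ 0.033 → 10⁻ᴺ ≤ 5.940e-07, so N ≥ 6.23.
N = 6 would give 0.0556 m (too coarse); N = 7 gives 0.00556 m ≤ 0.033 m.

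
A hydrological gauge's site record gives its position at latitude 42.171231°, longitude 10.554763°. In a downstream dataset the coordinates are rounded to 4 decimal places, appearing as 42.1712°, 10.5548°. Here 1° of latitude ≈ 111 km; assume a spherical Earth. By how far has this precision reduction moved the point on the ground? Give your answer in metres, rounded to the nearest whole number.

5 metres

The latitude changed by +0.000031° and the longitude by -0.000037°.
North–south shift: 0.000031 × 111000 = 3.441 m.
E–W at 42.1712°: -0.000037° × 111000 × cos 42.1712° = -0.000037 × 111000 × 0.7411 ≈ -3.04387 m.
Hypotenuse of the two orthogonal shifts: √(3.441² + 3.04387²) = 4.59409 m.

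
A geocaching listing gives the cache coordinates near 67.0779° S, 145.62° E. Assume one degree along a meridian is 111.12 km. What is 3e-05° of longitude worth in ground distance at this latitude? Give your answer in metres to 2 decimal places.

1.30 metres

At 67.0779° a degree of longitude is 111120 × cos 67.0779° ≈ 43278.9 m, so 3e-05° corresponds to 1.29837 m.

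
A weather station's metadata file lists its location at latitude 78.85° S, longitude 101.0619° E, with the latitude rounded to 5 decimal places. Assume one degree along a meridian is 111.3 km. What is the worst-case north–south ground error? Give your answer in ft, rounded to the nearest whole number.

2 ft

Rounding to 5 decimal places leaves the latitude within ±5e-06° of the true value.
North–south distance: 5e-06° × 111300 m/° = 0.5565 m.
In feet: 0.5565 m ÷ 0.3048 ≈ 1.8258 ft.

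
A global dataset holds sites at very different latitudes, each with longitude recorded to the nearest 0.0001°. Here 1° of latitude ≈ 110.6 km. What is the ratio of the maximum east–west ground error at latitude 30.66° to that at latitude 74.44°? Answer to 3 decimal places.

3.207

Rounding to 4 decimal places leaves the longitude within ±5e-05° of the true value.
Error at 30.66° = 5e-05° × 110600 × cos 30.66° ≈ 5.53 × 0.8602 = 4.757 m.
Error at 74.44° = 5e-05° × 110600 × cos 74.44° ≈ 5.53 × 0.2682 = 1.4834 m.
The ratio reduces to cos 30.66° / cos 74.44° = 0.8602/0.2682 ≈ 3.2068.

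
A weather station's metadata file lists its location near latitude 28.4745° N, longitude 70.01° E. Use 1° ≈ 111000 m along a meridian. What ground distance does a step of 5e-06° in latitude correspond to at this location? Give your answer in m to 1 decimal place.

0.6 m

5e-06° × 111000 m/° = 0.555 m.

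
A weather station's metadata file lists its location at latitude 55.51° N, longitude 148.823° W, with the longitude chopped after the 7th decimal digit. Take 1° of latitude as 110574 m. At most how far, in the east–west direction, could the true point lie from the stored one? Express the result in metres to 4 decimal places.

0.0063 metres

Truncating at 7 decimal places can drop up to a full unit in the last place, so the longitude may be off by as much as 1e-07°.
At latitude 55.51° a degree of longitude spans 110574 m × cos 55.51° = 110574 × 0.5663 ≈ 62613.9 m.
So at most 1e-07° × 62613.9 ≈ 0.00626139 m east–west.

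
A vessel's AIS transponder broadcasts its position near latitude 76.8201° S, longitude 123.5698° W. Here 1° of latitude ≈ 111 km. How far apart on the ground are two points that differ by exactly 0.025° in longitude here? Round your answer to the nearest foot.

At 76.8201° a degree of longitude is 111000 × cos 76.8201° ≈ 25309 m, so 0.025° corresponds to 632.726 m.
Converting: 632.726 m × 3.2808 ft/m ≈ 2075.9 ft.

2076 feet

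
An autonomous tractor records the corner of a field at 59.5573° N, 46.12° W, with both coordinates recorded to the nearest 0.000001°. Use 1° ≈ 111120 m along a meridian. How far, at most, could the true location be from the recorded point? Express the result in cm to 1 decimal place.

6.2 cm

Rounding to 6 decimal places leaves each coordinate within ±5e-07° of the true value.
N–S: 5e-07° × 111120 m/° = 0.05556 m.
E–W at 59.5573°: 5e-07° × 111120 × cos 59.5573° = 5e-07 × 111120 × 0.5067 ≈ 0.0281509 m.
Worst case both components are at the extreme and orthogonal: √(0.05556² + 0.0281509²) ≈ 0.0622847 m.
That is 0.0622847 m = 6.2285 cm.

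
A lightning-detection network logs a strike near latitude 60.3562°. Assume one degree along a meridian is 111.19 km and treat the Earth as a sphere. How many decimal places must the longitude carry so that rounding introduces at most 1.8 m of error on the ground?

At 60.3562° one degree of longitude covers 111190 × cos 60.3562° ≈ 111190 × 0.4946 ≈ 54995.3 m.
N decimal places → at most half a unit in the last place, 0.5 × 10⁻ᴺ° = 54995.3/2 × 10⁻ᴺ m.
Need 0.5 × 54995.3 × 10⁻ᴺ ≤ 1.8 → 10⁻ᴺ ≤ 6.546e-05, so N ≥ 4.18.
N = 4 would give 2.75 m (too coarse); N = 5 gives 0.275 m ≤ 1.8 m.

5 decimal places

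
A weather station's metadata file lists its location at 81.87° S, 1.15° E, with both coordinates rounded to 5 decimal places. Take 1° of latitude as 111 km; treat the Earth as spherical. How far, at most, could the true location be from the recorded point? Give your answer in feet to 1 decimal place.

Rounding to 5 decimal places leaves each coordinate within ±5e-06° of the true value.
Latitude error → 5e-06 × 111000 = 0.555 m along the meridian.
Longitude error → 5e-06 × 111000 × cos 81.87° = 5e-06 × 111000 × 0.1414 ≈ 0.0784879 m.
The two errors are perpendicular, so the maximum displacement is √(0.555² + 0.0784879²) ≈ 0.560522 m.
Converting: 0.560522 m × 3.2808 ft/m ≈ 1.839 ft.

1.8 feet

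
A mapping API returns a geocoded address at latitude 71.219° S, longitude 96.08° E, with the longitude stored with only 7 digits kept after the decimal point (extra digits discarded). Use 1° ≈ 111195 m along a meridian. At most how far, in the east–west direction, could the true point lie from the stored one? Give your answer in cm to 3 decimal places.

Truncating at 7 decimal places can drop up to a full unit in the last place, so the longitude may be off by as much as 1e-07°.
Parallels shrink by cos φ, so at 71.219° a degree of longitude is 111195 × 0.3220 ≈ 35799.4 m.
So at most 1e-07° × 35799.4 ≈ 0.00357994 m east–west.
That is 0.00357994 m = 0.35799 cm.

0.358 cm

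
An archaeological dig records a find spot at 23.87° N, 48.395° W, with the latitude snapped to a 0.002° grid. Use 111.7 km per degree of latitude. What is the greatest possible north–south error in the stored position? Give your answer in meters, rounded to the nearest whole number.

112 meters

With a 0.002° grid the true value lies within half a step, ±0.002°/2 = ±0.001°, of the stored one.
Along the meridian that is 0.001° × 111700 m/° = 111.7 m.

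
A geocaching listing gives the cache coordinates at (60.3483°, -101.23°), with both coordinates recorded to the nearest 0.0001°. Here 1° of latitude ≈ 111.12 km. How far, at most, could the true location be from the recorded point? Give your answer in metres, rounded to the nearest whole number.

6 metres

Rounding to 4 decimal places leaves each coordinate within ±5e-05° of the true value.
North–south component: 5e-05° × 111120 = 5.556 m.
E–W at 60.3483°: 5e-05° × 111120 × cos 60.3483° = 5e-05 × 111120 × 0.4947 ≈ 2.7487 m.
The two errors are perpendicular, so the maximum displacement is √(5.556² + 2.7487²) ≈ 6.19875 m.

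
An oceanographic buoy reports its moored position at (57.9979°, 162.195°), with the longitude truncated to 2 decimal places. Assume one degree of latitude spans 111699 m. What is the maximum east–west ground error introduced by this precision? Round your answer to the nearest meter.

Truncating at 2 decimal places can drop up to a full unit in the last place, so the longitude may be off by as much as 0.01°.
At latitude 57.9979° a degree of longitude spans 111699 m × cos 57.9979° = 111699 × 0.5300 ≈ 59194.9 m.
So at most 0.01° × 59194.9 ≈ 591.949 m east–west.

592 meters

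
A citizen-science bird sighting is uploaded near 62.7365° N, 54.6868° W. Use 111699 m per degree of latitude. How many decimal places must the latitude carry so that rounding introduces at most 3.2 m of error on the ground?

5 decimal places

One degree of latitude covers 111699 m.
N decimal places → at most half a unit in the last place, 0.5 × 10⁻ᴺ° = 111699/2 × 10⁻ᴺ m.
Setting 55849.5 × 10⁻ᴺ ≤ 3.2 gives 10ᴺ ≥ 1.745e+04, i.e. N ≥ 4.24.
So 5 decimal places suffice (0.558 m); 4 would allow up to 5.58 m.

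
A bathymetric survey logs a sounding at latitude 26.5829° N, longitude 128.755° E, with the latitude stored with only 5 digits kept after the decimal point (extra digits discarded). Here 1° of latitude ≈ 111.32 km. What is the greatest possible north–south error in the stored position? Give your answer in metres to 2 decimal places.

1.11 metres

Truncating at 5 decimal places can drop up to a full unit in the last place, so the latitude may be off by as much as 1e-05°.
So the N–S error is at most 1e-05 × 111320 = 1.1132 m.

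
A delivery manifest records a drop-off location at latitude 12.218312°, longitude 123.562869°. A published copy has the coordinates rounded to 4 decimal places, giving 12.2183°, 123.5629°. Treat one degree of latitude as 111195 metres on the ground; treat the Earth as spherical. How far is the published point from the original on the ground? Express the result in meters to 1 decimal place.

The latitude changed by +0.000012° and the longitude by -0.000031°.
North–south shift: 0.000012 × 111195 = 1.33434 m.
E–W at 12.2183°: -0.000031° × 111195 × cos 12.2183° = -0.000031 × 111195 × 0.9773 ≈ -3.36896 m.
Combined displacement = (1.33434² + 3.36896²)^½ ≈ 3.62359 m.

3.6 meters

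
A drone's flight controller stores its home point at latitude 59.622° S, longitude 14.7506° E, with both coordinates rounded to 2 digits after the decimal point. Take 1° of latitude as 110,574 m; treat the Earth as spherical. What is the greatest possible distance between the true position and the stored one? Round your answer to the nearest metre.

Rounding to 2 decimal places leaves each coordinate within ±0.005° of the true value.
Latitude error → 0.005 × 110574 = 552.87 m along the meridian.
Longitude error → 0.005 × 110574 × cos 59.622° = 0.005 × 110574 × 0.5057 ≈ 279.588 m.
Combining orthogonally: (552.87² + 279.588²)^½ ≈ 619.544 m.

620 metres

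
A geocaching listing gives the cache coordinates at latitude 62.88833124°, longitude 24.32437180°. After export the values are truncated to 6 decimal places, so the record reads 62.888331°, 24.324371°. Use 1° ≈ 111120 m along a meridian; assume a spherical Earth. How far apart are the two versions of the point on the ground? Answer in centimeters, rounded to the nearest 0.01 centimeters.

The latitude changed by +0.00000024° and the longitude by +0.00000080°.
North–south shift: 0.00000024 × 111120 = 0.0266688 m.
E–W at 62.8883°: 0.00000080° × 111120 × cos 62.8883° = 0.00000080 × 111120 × 0.4557 ≈ 0.0405122 m.
Combined displacement = (0.0266688² + 0.0405122²)^½ ≈ 0.0485022 m.
That is 0.0485022 m = 4.8502 cm.

4.85 centimeters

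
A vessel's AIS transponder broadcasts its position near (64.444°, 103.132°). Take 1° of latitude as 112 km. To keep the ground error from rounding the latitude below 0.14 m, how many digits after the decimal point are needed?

6

One degree of latitude covers 112000 m.
N decimal places → at most half a unit in the last place, 0.5 × 10⁻ᴺ° = 112000/2 × 10⁻ᴺ m.
Setting 56000 × 10⁻ᴺ ≤ 0.14 gives 10ᴺ ≥ 4e+05, i.e. N ≥ 5.60.
At 5 places the error can reach 0.56 m, but 6 places keeps it to 0.056 m.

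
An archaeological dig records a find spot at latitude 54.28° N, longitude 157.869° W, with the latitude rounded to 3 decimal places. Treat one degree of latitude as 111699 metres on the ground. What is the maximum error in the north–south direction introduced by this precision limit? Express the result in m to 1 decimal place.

Rounding to 3 decimal places leaves the latitude within ±0.0005° of the true value.
So the N–S error is at most 0.0005 × 111699 = 55.8495 m.

55.8 m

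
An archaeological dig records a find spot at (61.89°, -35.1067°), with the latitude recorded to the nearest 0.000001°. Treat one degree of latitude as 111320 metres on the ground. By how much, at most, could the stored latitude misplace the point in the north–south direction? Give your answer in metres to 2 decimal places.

Rounding to 6 decimal places leaves the latitude within ±5e-07° of the true value.
North–south distance: 5e-07° × 111320 m/° = 0.05566 m.

0.06 metres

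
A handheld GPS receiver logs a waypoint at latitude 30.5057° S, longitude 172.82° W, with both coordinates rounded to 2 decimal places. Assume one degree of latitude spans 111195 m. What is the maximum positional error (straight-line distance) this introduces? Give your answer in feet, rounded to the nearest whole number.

2408 feet

Rounding to 2 decimal places leaves each coordinate within ±0.005° of the true value.
N–S: 0.005° × 111195 m/° = 555.975 m.
Longitude error → 0.005 × 111195 × cos 30.5057° = 0.005 × 111195 × 0.8616 ≈ 479.016 m.
Worst case both components are at the extreme and orthogonal: √(555.975² + 479.016²) ≈ 733.87 m.
Converting: 733.87 m × 3.2808 ft/m ≈ 2407.7 ft.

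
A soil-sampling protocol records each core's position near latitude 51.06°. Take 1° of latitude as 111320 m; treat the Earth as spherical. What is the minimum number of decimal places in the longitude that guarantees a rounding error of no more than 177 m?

At 51.06° one degree of longitude covers 111320 × cos 51.06° ≈ 111320 × 0.6285 ≈ 69965.3 m.
With N decimal places the half-ulp bound is 0.5·10⁻ᴺ°, or 0.5·10⁻ᴺ × 69965.3 m on the ground.
Need 0.5 × 69965.3 × 10⁻ᴺ ≤ 177 → 10⁻ᴺ ≤ 5.060e-03, so N ≥ 2.30.
N = 2 would give 350 m (too coarse); N = 3 gives 35 m ≤ 177 m.

3 decimal places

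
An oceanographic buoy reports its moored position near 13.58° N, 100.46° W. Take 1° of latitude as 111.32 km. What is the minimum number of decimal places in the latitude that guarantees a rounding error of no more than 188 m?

3

One degree of latitude covers 111320 m.
With N decimal places the half-ulp bound is 0.5·10⁻ᴺ°, or 0.5·10⁻ᴺ × 111320 m on the ground.
Need 0.5 × 111320 × 10⁻ᴺ ≤ 188 → 10⁻ᴺ ≤ 3.378e-03, so N ≥ 2.47.
N = 2 would give 557 m (too coarse); N = 3 gives 55.7 m ≤ 188 m.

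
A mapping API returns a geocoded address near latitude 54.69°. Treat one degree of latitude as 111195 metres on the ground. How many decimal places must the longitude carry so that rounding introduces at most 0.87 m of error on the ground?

5

At 54.69° one degree of longitude covers 111195 × cos 54.69° ≈ 111195 × 0.5780 ≈ 64270.7 m.
Rounding to N decimal places gives at most 0.5 × 10⁻ᴺ degrees of error, i.e. 0.5 × 10⁻ᴺ × 64270.7 m.
Need 0.5 × 64270.7 × 10⁻ᴺ ≤ 0.87 → 10⁻ᴺ ≤ 2.707e-05, so N ≥ 4.57.
N = 4 would give 3.21 m (too coarse); N = 5 gives 0.321 m ≤ 0.87 m.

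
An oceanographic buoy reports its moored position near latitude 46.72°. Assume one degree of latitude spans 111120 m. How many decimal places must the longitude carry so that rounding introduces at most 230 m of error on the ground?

3 decimal places

At 46.72° one degree of longitude covers 111120 × cos 46.72° ≈ 111120 × 0.6856 ≈ 76179.9 m.
Rounding to N decimal places gives at most 0.5 × 10⁻ᴺ degrees of error, i.e. 0.5 × 10⁻ᴺ × 76179.9 m.
Setting 38090 × 10⁻ᴺ ≤ 230 gives 10ᴺ ≥ 165.6, i.e. N ≥ 2.22.
N = 2 would give 381 m (too coarse); N = 3 gives 38.1 m ≤ 230 m.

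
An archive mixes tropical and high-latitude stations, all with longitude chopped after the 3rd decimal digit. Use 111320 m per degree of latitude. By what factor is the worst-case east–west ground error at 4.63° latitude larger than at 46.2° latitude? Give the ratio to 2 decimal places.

1.44

Truncating at 3 decimal places can drop up to a full unit in the last place, so the longitude may be off by as much as 0.001°.
Error at 4.63° = 0.001° × 111320 × cos 4.63° ≈ 111.32 × 0.9967 = 110.96 m.
At 46.2°: 0.001° × 111320 × cos 46.2° = 0.001 × 111320 × 0.6921 ≈ 77.049 m.
The ratio reduces to cos 4.63° / cos 46.2° = 0.9967/0.6921 ≈ 1.4401.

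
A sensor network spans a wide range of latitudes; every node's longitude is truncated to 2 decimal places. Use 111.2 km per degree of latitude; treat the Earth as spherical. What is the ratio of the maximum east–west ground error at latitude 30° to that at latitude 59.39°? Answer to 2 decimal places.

1.70

Truncating at 2 decimal places can drop up to a full unit in the last place, so the longitude may be off by as much as 0.01°.
At 30°: 0.01° × 111200 × cos 30° = 0.01 × 111200 × 0.8660 ≈ 963.02 m.
Error at 59.39° = 0.01° × 111200 × cos 59.39° ≈ 1112 × 0.5092 = 566.22 m.
The ratio reduces to cos 30° / cos 59.39° = 0.8660/0.5092 ≈ 1.7008.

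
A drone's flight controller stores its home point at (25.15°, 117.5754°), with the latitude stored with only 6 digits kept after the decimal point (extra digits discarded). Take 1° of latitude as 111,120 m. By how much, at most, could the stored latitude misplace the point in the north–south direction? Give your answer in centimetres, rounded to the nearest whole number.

11 centimetres

Truncating at 6 decimal places can drop up to a full unit in the last place, so the latitude may be off by as much as 1e-06°.
North–south distance: 1e-06° × 111120 m/° = 0.11112 m.
That is 0.11112 m = 11.112 cm.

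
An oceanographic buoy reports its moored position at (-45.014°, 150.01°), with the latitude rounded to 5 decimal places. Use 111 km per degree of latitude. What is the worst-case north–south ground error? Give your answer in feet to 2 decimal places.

1.82 feet

Rounding to 5 decimal places leaves the latitude within ±5e-06° of the true value.
So the N–S error is at most 5e-06 × 111000 = 0.555 m.
Converting: 0.555 m × 3.2808 ft/m ≈ 1.8209 ft.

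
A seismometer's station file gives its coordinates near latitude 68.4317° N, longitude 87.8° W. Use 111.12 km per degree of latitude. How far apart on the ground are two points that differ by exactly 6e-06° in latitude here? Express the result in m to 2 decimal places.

0.67 m

Along a meridian 6e-06° is 6e-06 × 111120 = 0.66672 m.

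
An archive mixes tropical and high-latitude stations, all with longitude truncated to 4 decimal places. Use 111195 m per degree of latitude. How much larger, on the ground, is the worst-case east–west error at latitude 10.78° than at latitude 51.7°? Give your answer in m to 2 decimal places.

4.03 m

Truncating at 4 decimal places can drop up to a full unit in the last place, so the longitude may be off by as much as 0.0001°.
Error at 10.78° = 0.0001° × 111195 × cos 10.78° ≈ 11.12 × 0.9824 = 10.923 m.
At 51.7°: 0.0001° × 111195 × cos 51.7° = 0.0001 × 111195 × 0.6198 ≈ 6.8916 m.
Difference: 10.923 − 6.8916 = 4.0316 m.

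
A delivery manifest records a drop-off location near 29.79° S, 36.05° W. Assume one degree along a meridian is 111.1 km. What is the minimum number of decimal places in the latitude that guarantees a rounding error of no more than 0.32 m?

One degree of latitude covers 111100 m.
Rounding to N decimal places gives at most 0.5 × 10⁻ᴺ degrees of error, i.e. 0.5 × 10⁻ᴺ × 111100 m.
Setting 55550 × 10⁻ᴺ ≤ 0.32 gives 10ᴺ ≥ 1.736e+05, i.e. N ≥ 5.24.
N = 5 would give 0.555 m (too coarse); N = 6 gives 0.0555 m ≤ 0.32 m.

6 decimal places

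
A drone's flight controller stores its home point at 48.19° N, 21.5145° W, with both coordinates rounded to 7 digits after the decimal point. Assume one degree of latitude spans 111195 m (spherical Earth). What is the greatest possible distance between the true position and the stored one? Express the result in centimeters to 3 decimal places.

Rounding to 7 decimal places leaves each coordinate within ±5e-08° of the true value.
North–south component: 5e-08° × 111195 = 0.00555975 m.
Longitude error → 5e-08 × 111195 × cos 48.19° = 5e-08 × 111195 × 0.6667 ≈ 0.00370648 m.
The two errors are perpendicular, so the maximum displacement is √(0.00555975² + 0.00370648²) ≈ 0.00668198 m.
That is 0.00668198 m = 0.6682 cm.

0.668 centimeters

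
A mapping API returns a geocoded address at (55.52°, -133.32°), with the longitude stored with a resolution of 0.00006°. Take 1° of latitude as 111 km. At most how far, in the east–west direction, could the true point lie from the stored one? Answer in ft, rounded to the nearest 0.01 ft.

6.18 ft

With a 0.00006° grid the true value lies within half a step, ±0.00006°/2 = ±3e-05°, of the stored one.
One degree of longitude at 55.52° is 111000 × cos 55.52° ≈ 111000 × 0.5661 = 62839.2 m.
Maximum E–W displacement: 3e-05 × 62839.2 = 1.88517 m.
In feet: 1.88517 m ÷ 0.3048 ≈ 6.185 ft.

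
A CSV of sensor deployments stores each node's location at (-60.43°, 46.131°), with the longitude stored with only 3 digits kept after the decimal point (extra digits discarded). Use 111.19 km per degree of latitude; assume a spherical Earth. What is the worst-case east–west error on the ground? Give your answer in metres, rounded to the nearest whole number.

Truncating at 3 decimal places can drop up to a full unit in the last place, so the longitude may be off by as much as 0.001°.
One degree of longitude at 60.43° is 111190 × cos 60.43° ≈ 111190 × 0.4935 = 54870.8 m.
So at most 0.001° × 54870.8 ≈ 54.8708 m east–west.

55 metres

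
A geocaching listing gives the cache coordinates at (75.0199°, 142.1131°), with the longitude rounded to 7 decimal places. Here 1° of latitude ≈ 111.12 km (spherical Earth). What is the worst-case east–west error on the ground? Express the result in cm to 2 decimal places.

Rounding to 7 decimal places leaves the longitude within ±5e-08° of the true value.
At latitude 75.0199° a degree of longitude spans 111120 m × cos 75.0199° = 111120 × 0.2585 ≈ 28722.7 m.
Maximum E–W displacement: 5e-08 × 28722.7 = 0.00143613 m.
That is 0.00143613 m = 0.14361 cm.

0.14 cm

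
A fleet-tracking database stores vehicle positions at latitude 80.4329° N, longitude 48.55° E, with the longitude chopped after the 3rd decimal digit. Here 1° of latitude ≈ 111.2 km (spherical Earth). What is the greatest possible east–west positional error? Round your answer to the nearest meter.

Truncating at 3 decimal places can drop up to a full unit in the last place, so the longitude may be off by as much as 0.001°.
One degree of longitude at 80.4329° is 111200 × cos 80.4329° ≈ 111200 × 0.1662 = 18481.7 m.
So at most 0.001° × 18481.7 ≈ 18.4817 m east–west.

18 meters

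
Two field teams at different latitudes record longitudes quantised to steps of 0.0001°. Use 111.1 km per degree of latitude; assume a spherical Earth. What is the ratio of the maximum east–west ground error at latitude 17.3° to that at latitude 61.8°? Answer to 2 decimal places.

2.02

With a 0.0001° grid the true value lies within half a step, ±0.0001°/2 = ±5e-05°, of the stored one.
Error at 17.3° = 5e-05° × 111100 × cos 17.3° ≈ 5.555 × 0.9548 = 5.3037 m.
At 61.8°: 5e-05° × 111100 × cos 61.8° = 5e-05 × 111100 × 0.4726 ≈ 2.625 m.
The ratio reduces to cos 17.3° / cos 61.8° = 0.9548/0.4726 ≈ 2.0204.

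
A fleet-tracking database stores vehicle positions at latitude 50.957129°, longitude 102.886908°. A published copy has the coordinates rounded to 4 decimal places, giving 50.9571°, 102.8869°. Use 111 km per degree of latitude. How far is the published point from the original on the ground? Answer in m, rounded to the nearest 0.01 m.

3.27 m

Δlat = 50.957129 − 50.9571 = +0.000029°; Δlon = 102.886908 − 102.8869 = +0.000008°.
N–S: 0.000029° × 111000 m/° = 3.219 m.
East–west at this latitude: 0.000008° × 111000 × cos 50.9571° ≈ 0.000008 × 69919.1 = 0.559353 m.
Distance: √(3.219² + 0.559353²) ≈ 3.26724 m.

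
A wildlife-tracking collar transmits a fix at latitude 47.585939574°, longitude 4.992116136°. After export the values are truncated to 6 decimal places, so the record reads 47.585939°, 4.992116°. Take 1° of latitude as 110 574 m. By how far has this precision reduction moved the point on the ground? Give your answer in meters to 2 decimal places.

0.06 meters

The latitude changed by +0.000000574° and the longitude by +0.000000136°.
North–south shift: 0.000000574 × 110574 = 0.0634695 m.
East–west at this latitude: 0.000000136° × 110574 × cos 47.5859° ≈ 0.000000136 × 74580.3 = 0.0101429 m.
Distance: √(0.0634695² + 0.0101429²) ≈ 0.0642748 m.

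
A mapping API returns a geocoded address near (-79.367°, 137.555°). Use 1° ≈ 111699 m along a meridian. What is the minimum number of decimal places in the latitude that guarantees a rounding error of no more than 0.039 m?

One degree of latitude covers 111699 m.
N decimal places → at most half a unit in the last place, 0.5 × 10⁻ᴺ° = 111699/2 × 10⁻ᴺ m.
Setting 55849.5 × 10⁻ᴺ ≤ 0.039 gives 10ᴺ ≥ 1.432e+06, i.e. N ≥ 6.16.
So 7 decimal places suffice (0.00558 m); 6 would allow up to 0.0558 m.

7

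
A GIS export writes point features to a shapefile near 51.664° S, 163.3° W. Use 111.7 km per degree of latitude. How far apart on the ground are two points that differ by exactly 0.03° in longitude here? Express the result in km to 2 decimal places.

2.08 km

One degree of longitude here spans 111700 × cos 51.664° = 111700 × 0.6203 ≈ 69284.4 m; 0.03° of that is 2078.53 m.
That is 2078.53 m = 2.0785 km.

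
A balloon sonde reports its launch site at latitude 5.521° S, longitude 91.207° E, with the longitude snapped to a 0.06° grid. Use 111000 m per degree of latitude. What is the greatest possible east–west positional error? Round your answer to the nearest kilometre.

With a 0.06° grid the true value lies within half a step, ±0.06°/2 = ±0.03°, of the stored one.
At latitude 5.521° a degree of longitude spans 111000 m × cos 5.521° = 111000 × 0.9954 ≈ 110485 m.
East–west error: 0.03° × 110485 m/° ≈ 3314.55 m.
That is 3314.55 m = 3.3146 km.

3 kilometres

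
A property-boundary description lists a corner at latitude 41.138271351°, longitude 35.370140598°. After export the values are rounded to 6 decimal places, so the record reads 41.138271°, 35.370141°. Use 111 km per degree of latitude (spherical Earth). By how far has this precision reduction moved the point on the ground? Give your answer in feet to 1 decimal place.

0.2 feet

Δlat = 41.138271351 − 41.138271 = +0.000000351°; Δlon = 35.370140598 − 35.370141 = -0.000000402°.
N–S: 0.000000351° × 111000 m/° = 0.038961 m.
East–west at this latitude: -0.000000402° × 111000 × cos 41.1383° ≈ -0.000000402 × 83596.8 = -0.0336059 m.
Distance: √(0.038961² + 0.0336059²) ≈ 0.0514521 m.
In feet: 0.0514521 m ÷ 0.3048 ≈ 0.16881 ft.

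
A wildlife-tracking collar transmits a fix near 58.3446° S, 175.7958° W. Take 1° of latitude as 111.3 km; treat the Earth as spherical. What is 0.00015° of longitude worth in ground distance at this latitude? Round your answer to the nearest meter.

9 meters

0.00015° of longitude at 58.3446° is 0.00015 × 111300 × cos 58.3446° ≈ 0.00015 × 58411.3 = 8.76169 m.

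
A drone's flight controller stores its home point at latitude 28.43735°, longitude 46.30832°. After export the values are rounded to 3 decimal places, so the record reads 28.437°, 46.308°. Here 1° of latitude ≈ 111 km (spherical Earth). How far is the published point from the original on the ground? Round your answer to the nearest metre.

Δlat = 28.43735 − 28.437 = +0.00035°; Δlon = 46.30832 − 46.308 = +0.00032°.
N–S: 0.00035° × 111000 m/° = 38.85 m.
East–west at this latitude: 0.00032° × 111000 × cos 28.437° ≈ 0.00032 × 97606.9 = 31.2342 m.
Combined displacement = (38.85² + 31.2342²)^½ ≈ 49.8487 m.

50 metres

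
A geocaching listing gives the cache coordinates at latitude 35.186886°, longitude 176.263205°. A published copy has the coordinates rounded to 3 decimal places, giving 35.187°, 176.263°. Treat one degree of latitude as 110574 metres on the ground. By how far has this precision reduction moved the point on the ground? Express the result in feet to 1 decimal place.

Δlat = 35.186886 − 35.187 = -0.000114°; Δlon = 176.263205 − 176.263 = +0.000205°.
N–S: -0.000114° × 110574 m/° = -12.6054 m.
E–W at 35.187°: 0.000205° × 110574 × cos 35.187° = 0.000205 × 110574 × 0.8173 ≈ 18.5257 m.
Combined displacement = (12.6054² + 18.5257²)^½ ≈ 22.4076 m.
In feet: 22.4076 m ÷ 0.3048 ≈ 73.516 ft.

73.5 feet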